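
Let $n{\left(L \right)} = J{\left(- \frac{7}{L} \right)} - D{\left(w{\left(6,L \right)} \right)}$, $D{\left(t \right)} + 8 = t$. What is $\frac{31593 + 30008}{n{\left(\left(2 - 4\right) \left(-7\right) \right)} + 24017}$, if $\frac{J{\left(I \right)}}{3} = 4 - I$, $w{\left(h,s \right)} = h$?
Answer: $\frac{123202}{48065} \approx 2.5632$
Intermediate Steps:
$J{\left(I \right)} = 12 - 3 I$ ($J{\left(I \right)} = 3 \left(4 - I\right) = 12 - 3 I$)
$D{\left(t \right)} = -8 + t$
$n{\left(L \right)} = 14 + \frac{21}{L}$ ($n{\left(L \right)} = \left(12 - 3 \left(- \frac{7}{L}\right)\right) - \left(-8 + 6\right) = \left(12 + \frac{21}{L}\right) - -2 = \left(12 + \frac{21}{L}\right) + 2 = 14 + \frac{21}{L}$)
$\frac{31593 + 30008}{n{\left(\left(2 - 4\right) \left(-7\right) \right)} + 24017} = \frac{31593 + 30008}{\left(14 + \frac{21}{\left(2 - 4\right) \left(-7\right)}\right) + 24017} = \frac{61601}{\left(14 + \frac{21}{\left(-2\right) \left(-7\right)}\right) + 24017} = \frac{61601}{\left(14 + \frac{21}{14}\right) + 24017} = \frac{61601}{\left(14 + 21 \cdot \frac{1}{14}\right) + 24017} = \frac{61601}{\left(14 + \frac{3}{2}\right) + 24017} = \frac{61601}{\frac{31}{2} + 24017} = \frac{61601}{\frac{48065}{2}} = 61601 \cdot \frac{2}{48065} = \frac{123202}{48065}$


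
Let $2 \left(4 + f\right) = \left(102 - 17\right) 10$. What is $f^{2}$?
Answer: $177241$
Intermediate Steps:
$f = 421$ ($f = -4 + \frac{\left(102 - 17\right) 10}{2} = -4 + \frac{85 \cdot 10}{2} = -4 + \frac{1}{2} \cdot 850 = -4 + 425 = 421$)
$f^{2} = 421^{2} = 177241$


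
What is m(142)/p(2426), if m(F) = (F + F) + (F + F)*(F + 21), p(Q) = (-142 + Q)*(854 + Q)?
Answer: 71/11420 ≈ 0.0062172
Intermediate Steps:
m(F) = 2*F + 2*F*(21 + F) (m(F) = 2*F + (2*F)*(21 + F) = 2*F + 2*F*(21 + F))
m(142)/p(2426) = (2*142*(22 + 142))/(-121268 + 2426² + 712*2426) = (2*142*164)/(-121268 + 5885476 + 1727312) = 46576/7491520 = 46576*(1/7491520) = 71/11420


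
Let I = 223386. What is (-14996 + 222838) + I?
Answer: 431228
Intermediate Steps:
(-14996 + 222838) + I = (-14996 + 222838) + 223386 = 207842 + 223386 = 431228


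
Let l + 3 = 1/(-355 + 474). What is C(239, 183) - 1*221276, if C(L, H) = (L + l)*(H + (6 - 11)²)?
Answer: -20490164/119 ≈ -1.7219e+5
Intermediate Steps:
l = -356/119 (l = -3 + 1/(-355 + 474) = -3 + 1/119 = -356/119 ≈ -2.9916)
C(L, H) = (25 + H)*(-356/119 + L) (C(L, H) = (L - 356/119)*(H + (6 - 11)²) = (-356/119 + L)*(H + (-5)²) = (-356/119 + L)*(H + 25) = (-356/119 + L)*(25 + H) = (25 + H)*(-356/119 + L))
C(239, 183) - 1*221276 = (-8900/119 + 25*239 - 356/119*183 + 183*239) - 1*221276 = (-8900/119 + 5975 - 65148/119 + 43737) - 221276 = 5841680/119 - 221276 = -20490164/119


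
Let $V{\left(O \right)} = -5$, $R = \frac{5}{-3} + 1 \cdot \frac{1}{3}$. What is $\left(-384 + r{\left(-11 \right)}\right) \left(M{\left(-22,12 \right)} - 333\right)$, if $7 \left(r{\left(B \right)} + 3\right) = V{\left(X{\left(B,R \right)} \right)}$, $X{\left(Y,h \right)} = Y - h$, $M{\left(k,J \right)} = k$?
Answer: $\frac{963470}{7} \approx 1.3764 \cdot 10^{5}$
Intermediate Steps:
$R = - \frac{4}{3}$ ($R = 5 \left(- \frac{1}{3}\right) + 1 \cdot \frac{1}{3} = - \frac{5}{3} + \frac{1}{3} = - \frac{4}{3} \approx -1.3333$)
$r{\left(B \right)} = - \frac{26}{7}$ ($r{\left(B \right)} = -3 + \frac{1}{7} \left(-5\right) = -3 - \frac{5}{7} = - \frac{26}{7}$)
$\left(-384 + r{\left(-11 \right)}\right) \left(M{\left(-22,12 \right)} - 333\right) = \left(-384 - \frac{26}{7}\right) \left(-22 - 333\right) = \left(- \frac{2714}{7}\right) \left(-355\right) = \frac{963470}{7}$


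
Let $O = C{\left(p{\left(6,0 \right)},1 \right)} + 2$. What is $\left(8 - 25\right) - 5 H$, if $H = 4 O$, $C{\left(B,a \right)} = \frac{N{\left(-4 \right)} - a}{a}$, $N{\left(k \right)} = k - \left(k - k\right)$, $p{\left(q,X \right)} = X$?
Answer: $43$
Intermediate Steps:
$N{\left(k \right)} = k$ ($N{\left(k \right)} = k - 0 = k + 0 = k$)
$C{\left(B,a \right)} = \frac{-4 - a}{a}$
$O = -3$ ($O = \frac{-4 - 1}{1} + 2 = 1 \left(-4 - 1\right) + 2 = 1 \left(-5\right) + 2 = -5 + 2 = -3$)
$H = -12$ ($H = 4 \left(-3\right) = -12$)
$\left(8 - 25\right) - 5 H = \left(8 - 25\right) - -60 = \left(8 - 25\right) + 60 = -17 + 60 = 43$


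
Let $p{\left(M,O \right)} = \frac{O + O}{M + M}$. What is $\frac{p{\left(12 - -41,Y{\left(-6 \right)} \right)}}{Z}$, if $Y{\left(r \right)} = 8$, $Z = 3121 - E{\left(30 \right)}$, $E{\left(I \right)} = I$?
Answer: $\frac{8}{163823} \approx 4.8833 \cdot 10^{-5}$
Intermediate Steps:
$Z = 3091$ ($Z = 3121 - 30 = 3091$)
$p{\left(M,O \right)} = \frac{O}{M}$ ($p{\left(M,O \right)} = \frac{2 O}{2 M} = 2 O \frac{1}{2 M} = \frac{O}{M}$)
$\frac{p{\left(12 - -41,Y{\left(-6 \right)} \right)}}{Z} = \frac{8 \frac{1}{12 - -41}}{3091} = \frac{8}{12 + 41} \cdot \frac{1}{3091} = \frac{8}{53} \cdot \frac{1}{3091} = \frac{8}{163823}$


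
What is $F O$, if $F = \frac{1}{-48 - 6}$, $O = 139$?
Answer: $- \frac{139}{54} \approx -2.5741$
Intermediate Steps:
$F = - \frac{1}{54}$ ($F = \frac{1}{-54} = - \frac{1}{54} \approx -0.018519$)
$F O = \left(- \frac{1}{54}\right) 139 = - \frac{139}{54}$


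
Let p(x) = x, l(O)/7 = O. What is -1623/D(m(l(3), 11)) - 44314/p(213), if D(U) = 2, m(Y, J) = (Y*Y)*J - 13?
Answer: -434327/426 ≈ -1019.5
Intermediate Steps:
l(O) = 7*O
m(Y, J) = -13 + J*Y² (m(Y, J) = Y²*J - 13 = J*Y² - 13 = -13 + J*Y²)
-1623/D(m(l(3), 11)) - 44314/p(213) = -1623/2 - 44314/213 = -434327/426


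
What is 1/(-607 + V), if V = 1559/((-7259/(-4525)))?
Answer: 7259/2648262 ≈ 0.0027410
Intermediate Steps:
V = 7054475/7259 (V = 1559/((-7259*(-1/4525))) = 1559/(7259/4525) = 1559*(4525/7259) = 7054475/7259 ≈ 971.82)
1/(-607 + V) = 1/(-607 + 7054475/7259) = 1/(2648262/7259) = 7259/2648262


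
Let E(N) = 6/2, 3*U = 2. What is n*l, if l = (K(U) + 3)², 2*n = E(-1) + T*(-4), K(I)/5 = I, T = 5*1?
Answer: -6137/18 ≈ -340.94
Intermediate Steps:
U = ⅔ (U = (⅓)*2 = ⅔ ≈ 0.66667)
E(N) = 3 (E(N) = 6*(½) = 3)
T = 5
K(I) = 5*I
n = -17/2 (n = (3 + 5*(-4))/2 = (3 - 20)/2 = (½)*(-17) = -17/2 ≈ -8.5000)
l = 361/9 (l = (5*(⅔) + 3)² = (10/3 + 3)² = (19/3)² = 361/9 ≈ 40.111)
n*l = -17/2*361/9 = -6137/18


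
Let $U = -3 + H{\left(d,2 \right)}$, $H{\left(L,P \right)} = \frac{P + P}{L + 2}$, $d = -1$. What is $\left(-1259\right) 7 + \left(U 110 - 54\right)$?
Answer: $-8757$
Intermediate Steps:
$H{\left(L,P \right)} = \frac{2 P}{2 + L}$
$U = 1$ ($U = -3 + 2 \cdot 2 \frac{1}{2 - 1} = -3 + 2 \cdot 2 \cdot 1^{-1} = -3 + 2 \cdot 2 \cdot 1 = -3 + 4 = 1$)
$\left(-1259\right) 7 + \left(U 110 - 54\right) = \left(-1259\right) 7 + \left(1 \cdot 110 - 54\right) = -8813 + \left(110 - 54\right) = -8813 + 56 = -8757$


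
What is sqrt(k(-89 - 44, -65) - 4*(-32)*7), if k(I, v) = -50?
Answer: 3*sqrt(94) ≈ 29.086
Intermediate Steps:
sqrt(k(-89 - 44, -65) - 4*(-32)*7) = sqrt(-50 - 4*(-32)*7) = sqrt(-50 + 128*7) = sqrt(-50 + 896) = sqrt(846) = 3*sqrt(94)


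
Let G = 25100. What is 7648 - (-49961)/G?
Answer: 192014761/25100 ≈ 7650.0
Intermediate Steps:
7648 - (-49961)/G = 7648 - (-49961)/25100 = 7648 - 1*(-49961/25100) = 7648 + 49961/25100 = 192014761/25100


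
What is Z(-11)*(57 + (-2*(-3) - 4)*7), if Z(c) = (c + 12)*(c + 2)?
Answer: -639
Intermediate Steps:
Z(c) = (2 + c)*(12 + c) (Z(c) = (12 + c)*(2 + c) = (2 + c)*(12 + c))
Z(-11)*(57 + (-2*(-3) - 4)*7) = (24 + (-11)**2 + 14*(-11))*(57 + (-2*(-3) - 4)*7) = (24 + 121 - 154)*(57 + (6 - 4)*7) = -9*(57 + 2*7) = -9*(57 + 14) = -9*71 = -639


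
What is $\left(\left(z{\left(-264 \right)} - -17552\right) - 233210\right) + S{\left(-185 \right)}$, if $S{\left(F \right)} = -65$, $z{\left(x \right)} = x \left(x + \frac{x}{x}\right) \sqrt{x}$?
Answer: $-215723 + 138864 i \sqrt{66} \approx -2.1572 \cdot 10^{5} + 1.1281 \cdot 10^{6} i$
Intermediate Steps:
$z{\left(x \right)} = x^{\frac{3}{2}} \left(1 + x\right)$ ($z{\left(x \right)} = x \left(x + 1\right) \sqrt{x} = x \left(1 + x\right) \sqrt{x} = x^{\frac{3}{2}} \left(1 + x\right)$)
$\left(\left(z{\left(-264 \right)} - -17552\right) - 233210\right) + S{\left(-185 \right)} = \left(\left(\left(-264\right)^{\frac{3}{2}} \left(1 - 264\right) - -17552\right) - 233210\right) - 65 = \left(\left(- 528 i \sqrt{66} \left(-263\right) + 17552\right) - 233210\right) - 65 = \left(\left(138864 i \sqrt{66} + 17552\right) - 233210\right) - 65 = \left(\left(17552 + 138864 i \sqrt{66}\right) - 233210\right) - 65 = \left(-215658 + 138864 i \sqrt{66}\right) - 65 = -215723 + 138864 i \sqrt{66}$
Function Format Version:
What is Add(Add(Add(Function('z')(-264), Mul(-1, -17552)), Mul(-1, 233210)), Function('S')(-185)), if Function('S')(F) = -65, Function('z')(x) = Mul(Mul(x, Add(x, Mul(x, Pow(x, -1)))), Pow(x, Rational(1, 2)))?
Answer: Add(-215723, Mul(138864, I, Pow(66, Rational(1, 2)))) ≈ Add(-2.1572e+5, Mul(1.1281e+6, I))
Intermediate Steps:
Function('z')(x) = Mul(Pow(x, Rational(3, 2)), Add(1, x)) (Function('z')(x) = Mul(Mul(x, Add(x, 1)), Pow(x, Rational(1, 2))) = Mul(Mul(x, Add(1, x)), Pow(x, Rational(1, 2))) = Mul(Pow(x, Rational(3, 2)), Add(1, x)))
Add(Add(Add(Function('z')(-264), Mul(-1, -17552)), Mul(-1, 233210)), Function('S')(-185)) = Add(Add(Add(Mul(Pow(-264, Rational(3, 2)), Add(1, -264)), Mul(-1, -17552)), Mul(-1, 233210)), -65) = Add(Add(Add(Mul(Mul(-528, I, Pow(66, Rational(1, 2))), -263), 17552), -233210), -65) = Add(Add(Add(Mul(138864, I, Pow(66, Rational(1, 2))), 17552), -233210), -65) = Add(Add(Add(17552, Mul(138864, I, Pow(66, Rational(1, 2)))), -233210), -65) = Add(Add(-215658, Mul(138864, I, Pow(66, Rational(1, 2)))), -65) = Add(-215723, Mul(138864, I, Pow(66, Rational(1, 2))))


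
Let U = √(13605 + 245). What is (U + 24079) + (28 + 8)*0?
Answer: 24079 + 5*√554 ≈ 24197.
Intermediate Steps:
U = 5*√554 (U = √13850 = 5*√554 ≈ 117.69)
(U + 24079) + (28 + 8)*0 = (5*√554 + 24079) + (28 + 8)*0 = (24079 + 5*√554) + 36*0 = (24079 + 5*√554) + 0 = 24079 + 5*√554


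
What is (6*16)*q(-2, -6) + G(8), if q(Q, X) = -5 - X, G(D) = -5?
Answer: 91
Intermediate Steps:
(6*16)*q(-2, -6) + G(8) = (6*16)*(-5 - 1*(-6)) - 5 = 96*(-5 + 6) - 5 = 96*1 - 5 = 96 - 5 = 91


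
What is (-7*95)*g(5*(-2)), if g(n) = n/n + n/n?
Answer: -1330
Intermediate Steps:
g(n) = 2 (g(n) = 1 + 1 = 2)
(-7*95)*g(5*(-2)) = -7*95*2 = -665*2 = -1330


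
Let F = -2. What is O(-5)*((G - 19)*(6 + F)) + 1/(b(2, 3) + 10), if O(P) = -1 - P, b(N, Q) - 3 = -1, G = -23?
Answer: -8063/12 ≈ -671.92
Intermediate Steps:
b(N, Q) = 2 (b(N, Q) = 3 - 1 = 2)
O(-5)*((G - 19)*(6 + F)) + 1/(b(2, 3) + 10) = (-1 - 1*(-5))*((-23 - 19)*(6 - 2)) + 1/(2 + 10) = (-1 + 5)*(-42*4) + 1/12 = 4*(-168) + 1/12 = -672 + 1/12 = -8063/12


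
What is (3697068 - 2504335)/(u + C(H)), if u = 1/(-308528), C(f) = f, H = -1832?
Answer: -367991527024/565223297 ≈ -651.05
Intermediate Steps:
u = -1/308528 ≈ -3.2412e-6
(3697068 - 2504335)/(u + C(H)) = (3697068 - 2504335)/(-1/308528 - 1832) = 1192733/(-565223297/308528) = 1192733*(-308528/565223297) = -367991527024/565223297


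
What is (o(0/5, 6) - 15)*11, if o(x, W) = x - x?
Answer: -165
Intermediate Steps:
o(x, W) = 0
(o(0/5, 6) - 15)*11 = (0 - 15)*11 = -15*11 = -165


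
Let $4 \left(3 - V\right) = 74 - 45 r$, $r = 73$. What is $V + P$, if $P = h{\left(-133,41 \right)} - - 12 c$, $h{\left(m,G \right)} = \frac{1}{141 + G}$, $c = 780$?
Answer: $\frac{3700335}{364} \approx 10166.0$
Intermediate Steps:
$V = \frac{3223}{4}$ ($V = 3 - \frac{74 - 3285}{4} = 3 - - \frac{3211}{4} = 3 + \frac{3211}{4} = \frac{3223}{4} \approx 805.75$)
$P = \frac{1703521}{182}$ ($P = \frac{1}{141 + 41} - \left(-12\right) 780 = \frac{1}{182} - -9360 = \frac{1}{182} + 9360 = \frac{1703521}{182} \approx 9360.0$)
$V + P = \frac{3223}{4} + \frac{1703521}{182} = \frac{3700335}{364}$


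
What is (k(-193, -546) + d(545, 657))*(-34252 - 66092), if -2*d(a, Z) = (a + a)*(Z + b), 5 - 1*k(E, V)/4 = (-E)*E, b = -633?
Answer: -13640361984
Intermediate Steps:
k(E, V) = 20 + 4*E² (k(E, V) = 20 - 4*(-E)*E = 20 - (-4)*E² = 20 + 4*E²)
d(a, Z) = -a*(-633 + Z) (d(a, Z) = -(a + a)*(Z - 633)/2 = -2*a*(-633 + Z)/2 = -a*(-633 + Z))
(k(-193, -546) + d(545, 657))*(-34252 - 66092) = ((20 + 4*(-193)²) + 545*(633 - 1*657))*(-34252 - 66092) = ((20 + 4*37249) + 545*(633 - 657))*(-100344) = ((20 + 148996) + 545*(-24))*(-100344) = (149016 - 13080)*(-100344) = 135936*(-100344) = -13640361984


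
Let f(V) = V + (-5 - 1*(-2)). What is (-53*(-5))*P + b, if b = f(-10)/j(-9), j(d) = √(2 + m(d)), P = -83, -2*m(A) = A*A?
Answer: -21995 + 13*I*√154/77 ≈ -21995.0 + 2.0951*I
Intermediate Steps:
m(A) = -A²/2 (m(A) = -A*A/2 = -A²/2)
f(V) = -3 + V (f(V) = V + (-5 + 2) = V - 3 = -3 + V)
j(d) = √(2 - d²/2)
b = 13*I*√154/77 (b = (-3 - 10)/((√(8 - 2*(-9)²)/2)) = -13*2/√(8 - 2*81) = -13*2/√(8 - 162) = -13*(-I*√154/77) = -(-13)*I*√154/77 = 13*I*√154/77 ≈ 2.0951*I)
(-53*(-5))*P + b = -53*(-5)*(-83) + 13*I*√154/77 = 265*(-83) + 13*I*√154/77 = -21995 + 13*I*√154/77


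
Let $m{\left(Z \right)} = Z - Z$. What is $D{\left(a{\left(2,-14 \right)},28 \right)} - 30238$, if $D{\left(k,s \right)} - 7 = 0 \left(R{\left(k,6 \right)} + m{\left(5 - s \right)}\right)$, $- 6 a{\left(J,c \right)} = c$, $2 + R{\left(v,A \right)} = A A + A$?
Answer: $-30231$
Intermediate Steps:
$R{\left(v,A \right)} = -2 + A + A^{2}$ ($R{\left(v,A \right)} = -2 + \left(A A + A\right) = -2 + \left(A^{2} + A\right) = -2 + \left(A + A^{2}\right) = -2 + A + A^{2}$)
$a{\left(J,c \right)} = - \frac{c}{6}$
$m{\left(Z \right)} = 0$
$D{\left(k,s \right)} = 7$ ($D{\left(k,s \right)} = 7 + 0 \left(\left(-2 + 6 + 6^{2}\right) + 0\right) = 7 + 0 \left(\left(-2 + 6 + 36\right) + 0\right) = 7 + 0 \left(40 + 0\right) = 7 + 0 \cdot 40 = 7 + 0 = 7$)
$D{\left(a{\left(2,-14 \right)},28 \right)} - 30238 = 7 - 30238 = -30231$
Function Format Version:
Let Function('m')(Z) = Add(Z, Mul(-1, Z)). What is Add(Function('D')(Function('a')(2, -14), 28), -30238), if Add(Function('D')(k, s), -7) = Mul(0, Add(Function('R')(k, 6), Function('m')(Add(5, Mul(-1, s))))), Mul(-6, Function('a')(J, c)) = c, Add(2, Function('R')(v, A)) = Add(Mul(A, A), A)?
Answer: -30231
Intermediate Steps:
Function('R')(v, A) = Add(-2, A, Pow(A, 2)) (Function('R')(v, A) = Add(-2, Add(Mul(A, A), A)) = Add(-2, Add(Pow(A, 2), A)) = Add(-2, Add(A, Pow(A, 2))) = Add(-2, A, Pow(A, 2)))
Function('a')(J, c) = Mul(Rational(-1, 6), c)
Function('m')(Z) = 0
Function('D')(k, s) = 7 (Function('D')(k, s) = Add(7, Mul(0, Add(Add(-2, 6, Pow(6, 2)), 0))) = Add(7, Mul(0, Add(Add(-2, 6, 36), 0))) = Add(7, Mul(0, Add(40, 0))) = Add(7, Mul(0, 40)) = Add(7, 0) = 7)
Add(Function('D')(Function('a')(2, -14), 28), -30238) = Add(7, -30238) = -30231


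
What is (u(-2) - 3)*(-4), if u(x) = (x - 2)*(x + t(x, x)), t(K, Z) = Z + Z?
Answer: -84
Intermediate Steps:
t(K, Z) = 2*Z
u(x) = 3*x*(-2 + x) (u(x) = (x - 2)*(x + 2*x) = (-2 + x)*(3*x) = 3*x*(-2 + x))
(u(-2) - 3)*(-4) = (3*(-2)*(-2 - 2) - 3)*(-4) = (3*(-2)*(-4) - 3)*(-4) = (24 - 3)*(-4) = 21*(-4) = -84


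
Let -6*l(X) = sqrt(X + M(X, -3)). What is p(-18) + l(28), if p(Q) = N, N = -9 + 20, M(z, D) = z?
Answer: 11 - sqrt(14)/3 ≈ 9.7528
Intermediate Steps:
N = 11
p(Q) = 11
l(X) = -sqrt(2)*sqrt(X)/6 (l(X) = -sqrt(X + X)/6 = -sqrt(2)*sqrt(X)/6)
p(-18) + l(28) = 11 - sqrt(2)*sqrt(28)/6 = 11 - sqrt(2)*2*sqrt(7)/6 = 11 - sqrt(14)/3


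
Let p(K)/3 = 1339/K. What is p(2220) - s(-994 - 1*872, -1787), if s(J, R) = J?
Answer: 1382179/740 ≈ 1867.8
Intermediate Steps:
p(K) = 4017/K (p(K) = 3*(1339/K) = 4017/K)
p(2220) - s(-994 - 1*872, -1787) = 4017/2220 - (-994 - 1*872) = 4017*(1/2220) - (-994 - 872) = 1339/740 - 1*(-1866) = 1339/740 + 1866 = 1382179/740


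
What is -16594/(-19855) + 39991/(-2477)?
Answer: -752917967/49180835 ≈ -15.309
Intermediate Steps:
-16594/(-19855) + 39991/(-2477) = -16594*(-1/19855) + 39991*(-1/2477) = 16594/19855 - 39991/2477 = -752917967/49180835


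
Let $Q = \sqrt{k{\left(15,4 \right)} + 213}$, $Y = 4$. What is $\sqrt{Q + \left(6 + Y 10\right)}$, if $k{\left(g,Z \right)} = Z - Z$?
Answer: $\sqrt{46 + \sqrt{213}} \approx 7.7842$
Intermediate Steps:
$k{\left(g,Z \right)} = 0$
$Q = \sqrt{213}$ ($Q = \sqrt{0 + 213} = \sqrt{213} \approx 14.595$)
$\sqrt{Q + \left(6 + Y 10\right)} = \sqrt{\sqrt{213} + \left(6 + 4 \cdot 10\right)} = \sqrt{\sqrt{213} + \left(6 + 40\right)} = \sqrt{\sqrt{213} + 46} = \sqrt{46 + \sqrt{213}}$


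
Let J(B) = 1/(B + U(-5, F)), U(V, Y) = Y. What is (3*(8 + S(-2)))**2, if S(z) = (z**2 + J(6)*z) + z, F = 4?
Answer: 21609/25 ≈ 864.36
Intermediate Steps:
J(B) = 1/(4 + B) (J(B) = 1/(B + 4) = 1/(4 + B))
S(z) = z**2 + 11*z/10 (S(z) = (z**2 + z/(4 + 6)) + z = (z**2 + z/10) + z = z**2 + 11*z/10)
(3*(8 + S(-2)))**2 = (3*(8 + (1/10)*(-2)*(11 + 10*(-2))))**2 = (3*(8 + (1/10)*(-2)*(11 - 20)))**2 = (3*(8 + (1/10)*(-2)*(-9)))**2 = (3*(8 + 9/5))**2 = (3*(49/5))**2 = (147/5)**2 = 21609/25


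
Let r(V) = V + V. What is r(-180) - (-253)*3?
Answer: 399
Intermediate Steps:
r(V) = 2*V
r(-180) - (-253)*3 = 2*(-180) - (-253)*3 = -360 - 1*(-759) = -360 + 759 = 399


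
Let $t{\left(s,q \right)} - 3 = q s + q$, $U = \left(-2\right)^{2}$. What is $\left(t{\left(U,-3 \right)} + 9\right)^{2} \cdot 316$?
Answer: $2844$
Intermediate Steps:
$U = 4$
$t{\left(s,q \right)} = 3 + q + q s$ ($t{\left(s,q \right)} = 3 + \left(q s + q\right) = 3 + \left(q + q s\right) = 3 + q + q s$)
$\left(t{\left(U,-3 \right)} + 9\right)^{2} \cdot 316 = \left(\left(3 - 3 - 12\right) + 9\right)^{2} \cdot 316 = \left(-12 + 9\right)^{2} \cdot 316 = \left(-3\right)^{2} \cdot 316 = 9 \cdot 316 = 2844$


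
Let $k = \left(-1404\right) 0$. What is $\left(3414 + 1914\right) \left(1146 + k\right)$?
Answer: $6105888$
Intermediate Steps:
$k = 0$
$\left(3414 + 1914\right) \left(1146 + k\right) = \left(3414 + 1914\right) \left(1146 + 0\right) = 5328 \cdot 1146 = 6105888$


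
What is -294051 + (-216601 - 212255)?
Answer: -722907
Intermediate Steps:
-294051 + (-216601 - 212255) = -294051 - 428856 = -722907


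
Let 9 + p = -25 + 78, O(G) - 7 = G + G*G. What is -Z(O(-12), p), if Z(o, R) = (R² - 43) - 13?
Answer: -1880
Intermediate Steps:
O(G) = 7 + G + G² (O(G) = 7 + (G + G*G) = 7 + (G + G²) = 7 + G + G²)
p = 44 (p = -9 + (-25 + 78) = -9 + 53 = 44)
Z(o, R) = -56 + R² (Z(o, R) = (-43 + R²) - 13 = -56 + R²)
-Z(O(-12), p) = -(-56 + 44²) = -(-56 + 1936) = -1*1880 = -1880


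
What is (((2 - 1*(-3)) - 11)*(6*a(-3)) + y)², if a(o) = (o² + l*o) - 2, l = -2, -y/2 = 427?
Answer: 1747684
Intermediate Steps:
y = -854 (y = -2*427 = -854)
a(o) = -2 + o² - 2*o (a(o) = (o² - 2*o) - 2 = -2 + o² - 2*o)
(((2 - 1*(-3)) - 11)*(6*a(-3)) + y)² = (((2 - 1*(-3)) - 11)*(6*(-2 + (-3)² - 2*(-3))) - 854)² = (((2 + 3) - 11)*(6*(-2 + 9 + 6)) - 854)² = ((5 - 11)*(6*13) - 854)² = (-6*78 - 854)² = (-468 - 854)² = (-1322)² = 1747684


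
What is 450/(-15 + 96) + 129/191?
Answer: 10711/1719 ≈ 6.2309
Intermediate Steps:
450/(-15 + 96) + 129/191 = 450/81 + 129*(1/191) = 450*(1/81) + 129/191 = 50/9 + 129/191 = 10711/1719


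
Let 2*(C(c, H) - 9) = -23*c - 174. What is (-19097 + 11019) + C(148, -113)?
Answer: -9858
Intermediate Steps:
C(c, H) = -78 - 23*c/2 (C(c, H) = 9 + (-23*c - 174)/2 = 9 + (-174 - 23*c)/2 = 9 + (-87 - 23*c/2) = -78 - 23*c/2)
(-19097 + 11019) + C(148, -113) = (-19097 + 11019) + (-78 - 23/2*148) = -8078 + (-78 - 1702) = -8078 - 1780 = -9858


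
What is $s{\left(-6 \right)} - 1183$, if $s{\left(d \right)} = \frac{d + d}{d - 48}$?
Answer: $- \frac{10645}{9} \approx -1182.8$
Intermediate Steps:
$s{\left(d \right)} = \frac{2 d}{-48 + d}$
$s{\left(-6 \right)} - 1183 = 2 \left(-6\right) \frac{1}{-48 - 6} - 1183 = 2 \left(-6\right) \frac{1}{-54} - 1183 = 2 \left(-6\right) \left(- \frac{1}{54}\right) - 1183 = \frac{2}{9} - 1183 = - \frac{10645}{9}$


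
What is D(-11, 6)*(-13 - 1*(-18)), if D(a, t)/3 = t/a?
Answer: -90/11 ≈ -8.1818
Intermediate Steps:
D(a, t) = 3*t/a (D(a, t) = 3*(t/a) = 3*t/a)
D(-11, 6)*(-13 - 1*(-18)) = (3*6/(-11))*(-13 - 1*(-18)) = (3*6*(-1/11))*(-13 + 18) = -18/11*5 = -90/11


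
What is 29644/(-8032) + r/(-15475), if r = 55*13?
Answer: -23224189/6214760 ≈ -3.7369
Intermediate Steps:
r = 715
29644/(-8032) + r/(-15475) = 29644/(-8032) + 715/(-15475) = 29644*(-1/8032) + 715*(-1/15475) = -7411/2008 - 143/3095 = -23224189/6214760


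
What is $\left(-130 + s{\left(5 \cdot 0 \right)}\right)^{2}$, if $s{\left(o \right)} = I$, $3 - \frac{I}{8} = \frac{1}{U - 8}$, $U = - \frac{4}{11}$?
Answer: $\frac{5837056}{529} \approx 11034.0$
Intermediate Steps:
$U = - \frac{4}{11}$ ($U = \left(-4\right) \frac{1}{11} = - \frac{4}{11} \approx -0.36364$)
$I = \frac{574}{23}$ ($I = 24 - \frac{8}{- \frac{4}{11} - 8} = 24 - \frac{8}{- \frac{92}{11}} = 24 - - \frac{22}{23} = 24 + \frac{22}{23} = \frac{574}{23} \approx 24.957$)
$s{\left(o \right)} = \frac{574}{23}$
$\left(-130 + s{\left(5 \cdot 0 \right)}\right)^{2} = \left(-130 + \frac{574}{23}\right)^{2} = \left(- \frac{2416}{23}\right)^{2} = \frac{5837056}{529}$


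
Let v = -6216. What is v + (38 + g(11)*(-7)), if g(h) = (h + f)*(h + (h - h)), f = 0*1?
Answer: -7025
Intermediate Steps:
f = 0
g(h) = h**2 (g(h) = (h + 0)*(h + (h - h)) = h*(h + 0) = h*h = h**2)
v + (38 + g(11)*(-7)) = -6216 + (38 + 11**2*(-7)) = -6216 + (38 + 121*(-7)) = -6216 + (38 - 847) = -6216 - 809 = -7025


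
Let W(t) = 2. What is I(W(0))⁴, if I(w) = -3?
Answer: 81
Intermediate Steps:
I(W(0))⁴ = (-3)⁴ = 81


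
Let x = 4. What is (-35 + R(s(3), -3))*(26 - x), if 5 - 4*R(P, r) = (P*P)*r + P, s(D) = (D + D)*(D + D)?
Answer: 40887/2 ≈ 20444.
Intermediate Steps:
s(D) = 4*D² (s(D) = (2*D)*(2*D) = 4*D²)
R(P, r) = 5/4 - P/4 - r*P²/4 (R(P, r) = 5/4 - ((P*P)*r + P)/4 = 5/4 - (P²*r + P)/4 = 5/4 - (r*P² + P)/4 = 5/4 - (P + r*P²)/4 = 5/4 + (-P/4 - r*P²/4) = 5/4 - P/4 - r*P²/4)
(-35 + R(s(3), -3))*(26 - x) = (-35 + (5/4 - 3² - ¼*(-3)*(4*3²)²))*(26 - 1*4) = (-35 + (5/4 - 9 - ¼*(-3)*(4*9)²))*(26 - 4) = (-35 + (5/4 - ¼*36 - ¼*(-3)*36²))*22 = (-35 + (5/4 - 9 - ¼*(-3)*1296))*22 = (-35 + (5/4 - 9 + 972))*22 = (-35 + 3857/4)*22 = (3717/4)*22 = 40887/2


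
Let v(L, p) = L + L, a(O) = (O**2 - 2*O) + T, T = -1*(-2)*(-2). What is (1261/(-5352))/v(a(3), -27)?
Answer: 1261/10704 ≈ 0.11781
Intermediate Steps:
T = -4 (T = 2*(-2) = -4)
a(O) = -4 + O**2 - 2*O (a(O) = (O**2 - 2*O) - 4 = -4 + O**2 - 2*O)
v(L, p) = 2*L
(1261/(-5352))/v(a(3), -27) = (1261/(-5352))/((2*(-4 + 3**2 - 2*3))) = (1261*(-1/5352))/((2*(-4 + 9 - 6))) = -1261/(5352*(2*(-1))) = -1261/5352/(-2) = -1261/5352*(-1/2) = 1261/10704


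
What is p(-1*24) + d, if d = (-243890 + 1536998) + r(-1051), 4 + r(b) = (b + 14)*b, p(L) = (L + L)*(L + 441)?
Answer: 2362975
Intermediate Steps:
p(L) = 2*L*(441 + L) (p(L) = (2*L)*(441 + L) = 2*L*(441 + L))
r(b) = -4 + b*(14 + b) (r(b) = -4 + (b + 14)*b = -4 + (14 + b)*b = -4 + b*(14 + b))
d = 2382991 (d = (-243890 + 1536998) + (-4 + (-1051)² + 14*(-1051)) = 1293108 + (-4 + 1104601 - 14714) = 1293108 + 1089883 = 2382991)
p(-1*24) + d = 2*(-1*24)*(441 - 1*24) + 2382991 = 2*(-24)*(441 - 24) + 2382991 = 2*(-24)*417 + 2382991 = -20016 + 2382991 = 2362975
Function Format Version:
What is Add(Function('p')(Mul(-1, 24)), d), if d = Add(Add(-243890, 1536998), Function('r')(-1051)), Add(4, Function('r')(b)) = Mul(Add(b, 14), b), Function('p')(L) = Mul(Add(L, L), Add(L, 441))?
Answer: 2362975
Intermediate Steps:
Function('p')(L) = Mul(2, L, Add(441, L)) (Function('p')(L) = Mul(Mul(2, L), Add(441, L)) = Mul(2, L, Add(441, L)))
Function('r')(b) = Add(-4, Mul(b, Add(14, b))) (Function('r')(b) = Add(-4, Mul(Add(b, 14), b)) = Add(-4, Mul(Add(14, b), b)) = Add(-4, Mul(b, Add(14, b))))
d = 2382991 (d = Add(Add(-243890, 1536998), Add(-4, Pow(-1051, 2), Mul(14, -1051))) = Add(1293108, Add(-4, 1104601, -14714)) = Add(1293108, 1089883) = 2382991)
Add(Function('p')(Mul(-1, 24)), d) = Add(Mul(2, Mul(-1, 24), Add(441, Mul(-1, 24))), 2382991) = Add(Mul(2, -24, Add(441, -24)), 2382991) = Add(Mul(2, -24, 417), 2382991) = Add(-20016, 2382991) = 2362975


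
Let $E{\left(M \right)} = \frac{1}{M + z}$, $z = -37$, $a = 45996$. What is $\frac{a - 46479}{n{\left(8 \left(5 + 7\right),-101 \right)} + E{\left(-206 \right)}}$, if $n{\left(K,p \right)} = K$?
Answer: $- \frac{117369}{23327} \approx -5.0315$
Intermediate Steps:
$E{\left(M \right)} = \frac{1}{-37 + M}$ ($E{\left(M \right)} = \frac{1}{M - 37} = \frac{1}{-37 + M}$)
$\frac{a - 46479}{n{\left(8 \left(5 + 7\right),-101 \right)} + E{\left(-206 \right)}} = \frac{45996 - 46479}{8 \left(5 + 7\right) + \frac{1}{-37 - 206}} = - \frac{483}{8 \cdot 12 + \frac{1}{-243}} = - \frac{483}{96 - \frac{1}{243}} = - \frac{483}{\frac{23327}{243}} = \left(-483\right) \frac{243}{23327} = - \frac{117369}{23327}$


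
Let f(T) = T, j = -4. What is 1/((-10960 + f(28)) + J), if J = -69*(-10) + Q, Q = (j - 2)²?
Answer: -1/10206 ≈ -9.7982e-5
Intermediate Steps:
Q = 36 (Q = (-4 - 2)² = (-6)² = 36)
J = 726 (J = -69*(-10) + 36 = 690 + 36 = 726)
1/((-10960 + f(28)) + J) = 1/((-10960 + 28) + 726) = 1/(-10932 + 726) = 1/(-10206) = -1/10206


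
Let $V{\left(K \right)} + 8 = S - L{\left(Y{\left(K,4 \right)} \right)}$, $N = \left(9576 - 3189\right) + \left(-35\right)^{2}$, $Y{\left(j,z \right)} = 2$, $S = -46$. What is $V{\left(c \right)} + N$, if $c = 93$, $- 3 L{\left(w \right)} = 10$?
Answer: $\frac{22684}{3} \approx 7561.3$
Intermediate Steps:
$L{\left(w \right)} = - \frac{10}{3}$ ($L{\left(w \right)} = \left(- \frac{1}{3}\right) 10 = - \frac{10}{3}$)
$N = 7612$ ($N = 6387 + 1225 = 7612$)
$V{\left(K \right)} = - \frac{152}{3}$ ($V{\left(K \right)} = -8 - \frac{128}{3} = - \frac{152}{3}$)
$V{\left(c \right)} + N = - \frac{152}{3} + 7612 = \frac{22684}{3}$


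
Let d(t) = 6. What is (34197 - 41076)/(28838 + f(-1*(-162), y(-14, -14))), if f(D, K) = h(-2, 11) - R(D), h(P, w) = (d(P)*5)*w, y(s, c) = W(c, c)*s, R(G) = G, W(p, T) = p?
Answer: -6879/29006 ≈ -0.23716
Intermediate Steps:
y(s, c) = c*s
h(P, w) = 30*w (h(P, w) = (6*5)*w = 30*w)
f(D, K) = 330 - D (f(D, K) = 30*11 - D = 330 - D)
(34197 - 41076)/(28838 + f(-1*(-162), y(-14, -14))) = (34197 - 41076)/(28838 + (330 - (-1)*(-162))) = -6879/(28838 + (330 - 1*162)) = -6879/(28838 + (330 - 162)) = -6879/(28838 + 168) = -6879/29006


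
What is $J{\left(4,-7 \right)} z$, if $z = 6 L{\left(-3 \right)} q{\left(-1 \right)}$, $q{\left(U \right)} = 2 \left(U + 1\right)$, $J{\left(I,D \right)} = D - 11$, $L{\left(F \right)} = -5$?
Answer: $0$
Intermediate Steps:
$J{\left(I,D \right)} = -11 + D$
$q{\left(U \right)} = 2 + 2 U$ ($q{\left(U \right)} = 2 \left(1 + U\right) = 2 + 2 U$)
$z = 0$ ($z = 6 \left(-5\right) \left(2 + 2 \left(-1\right)\right) = - 30 \left(2 - 2\right) = \left(-30\right) 0 = 0$)
$J{\left(4,-7 \right)} z = \left(-11 - 7\right) 0 = \left(-18\right) 0 = 0$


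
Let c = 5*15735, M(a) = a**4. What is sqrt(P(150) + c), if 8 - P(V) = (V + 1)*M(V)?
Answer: I*sqrt(76443671317) ≈ 2.7648e+5*I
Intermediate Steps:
P(V) = 8 - V**4*(1 + V) (P(V) = 8 - (V + 1)*V**4 = 8 - (1 + V)*V**4 = 8 - V**4*(1 + V))
c = 78675
sqrt(P(150) + c) = sqrt((8 - 1*150**4 - 1*150**5) + 78675) = sqrt((8 - 1*506250000 - 1*75937500000) + 78675) = sqrt((8 - 506250000 - 75937500000) + 78675) = sqrt(-76443749992 + 78675) = sqrt(-76443671317) = I*sqrt(76443671317)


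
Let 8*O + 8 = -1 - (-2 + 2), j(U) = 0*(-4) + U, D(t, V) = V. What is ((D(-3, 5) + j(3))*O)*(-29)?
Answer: 261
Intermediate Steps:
j(U) = U (j(U) = 0 + U = U)
O = -9/8 (O = -1 + (-1 - (-2 + 2))/8 = -1 + (-1 - 1*0)/8 = -1 + (-1 + 0)/8 = -1 + (⅛)*(-1) = -1 - ⅛ = -9/8 ≈ -1.1250)
((D(-3, 5) + j(3))*O)*(-29) = ((5 + 3)*(-9/8))*(-29) = (8*(-9/8))*(-29) = -9*(-29) = 261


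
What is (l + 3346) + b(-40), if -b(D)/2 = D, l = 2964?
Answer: 6390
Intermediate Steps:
b(D) = -2*D
(l + 3346) + b(-40) = (2964 + 3346) - 2*(-40) = 6310 + 80 = 6390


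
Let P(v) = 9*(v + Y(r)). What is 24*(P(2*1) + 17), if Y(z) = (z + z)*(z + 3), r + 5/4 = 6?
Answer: 16743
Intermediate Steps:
r = 19/4 (r = -5/4 + 6 = 19/4 ≈ 4.7500)
Y(z) = 2*z*(3 + z) (Y(z) = (2*z)*(3 + z) = 2*z*(3 + z))
P(v) = 5301/8 + 9*v (P(v) = 9*(v + 2*(19/4)*(3 + 19/4)) = 9*(v + 2*(19/4)*(31/4)) = 9*(v + 589/8) = 9*(589/8 + v) = 5301/8 + 9*v)
24*(P(2*1) + 17) = 24*((5301/8 + 9*(2*1)) + 17) = 24*((5301/8 + 9*2) + 17) = 24*((5301/8 + 18) + 17) = 24*(5445/8 + 17) = 24*(5581/8) = 16743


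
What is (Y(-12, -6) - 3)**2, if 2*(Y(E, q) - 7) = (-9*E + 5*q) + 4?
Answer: 2025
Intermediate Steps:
Y(E, q) = 9 - 9*E/2 + 5*q/2 (Y(E, q) = 7 + ((-9*E + 5*q) + 4)/2 = 7 + (4 - 9*E + 5*q)/2 = 7 + (2 - 9*E/2 + 5*q/2) = 9 - 9*E/2 + 5*q/2)
(Y(-12, -6) - 3)**2 = ((9 - 9/2*(-12) + (5/2)*(-6)) - 3)**2 = ((9 + 54 - 15) - 3)**2 = (48 - 3)**2 = 45**2 = 2025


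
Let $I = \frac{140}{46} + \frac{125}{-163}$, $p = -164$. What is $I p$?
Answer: $- \frac{1399740}{3749} \approx -373.36$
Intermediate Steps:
$I = \frac{8535}{3749}$ ($I = 140 \cdot \frac{1}{46} + 125 \left(- \frac{1}{163}\right) = \frac{70}{23} - \frac{125}{163} = \frac{8535}{3749} \approx 2.2766$)
$I p = \frac{8535}{3749} \left(-164\right) = - \frac{1399740}{3749}$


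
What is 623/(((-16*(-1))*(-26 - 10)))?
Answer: -623/576 ≈ -1.0816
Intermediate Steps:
623/(((-16*(-1))*(-26 - 10))) = 623/((16*(-36))) = 623/(-576) = 623*(-1/576) = -623/576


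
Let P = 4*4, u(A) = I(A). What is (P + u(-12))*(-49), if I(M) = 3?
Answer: -931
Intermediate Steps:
u(A) = 3
P = 16
(P + u(-12))*(-49) = (16 + 3)*(-49) = 19*(-49) = -931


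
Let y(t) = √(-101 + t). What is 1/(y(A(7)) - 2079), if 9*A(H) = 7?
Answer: -1701/3536461 - 3*I*√902/38901071 ≈ -0.00048099 - 2.3161e-6*I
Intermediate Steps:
A(H) = 7/9 (A(H) = (⅑)*7 = 7/9)
1/(y(A(7)) - 2079) = 1/(√(-101 + 7/9) - 2079) = 1/(√(-902/9) - 2079) = 1/(I*√902/3 - 2079) = 1/(-2079 + I*√902/3)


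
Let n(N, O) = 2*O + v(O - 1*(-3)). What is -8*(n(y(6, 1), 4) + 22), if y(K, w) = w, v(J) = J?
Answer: -296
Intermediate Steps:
n(N, O) = 3 + 3*O (n(N, O) = 2*O + (O - 1*(-3)) = 2*O + (O + 3) = 2*O + (3 + O) = 3 + 3*O)
-8*(n(y(6, 1), 4) + 22) = -8*((3 + 3*4) + 22) = -8*((3 + 12) + 22) = -8*(15 + 22) = -8*37 = -296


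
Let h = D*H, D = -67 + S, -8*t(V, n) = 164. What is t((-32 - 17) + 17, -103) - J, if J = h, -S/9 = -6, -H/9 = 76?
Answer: -17825/2 ≈ -8912.5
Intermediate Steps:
H = -684 (H = -9*76 = -684)
S = 54 (S = -9*(-6) = 54)
t(V, n) = -41/2 (t(V, n) = -⅛*164 = -41/2)
D = -13 (D = -67 + 54 = -13)
h = 8892 (h = -13*(-684) = 8892)
J = 8892
t((-32 - 17) + 17, -103) - J = -41/2 - 1*8892 = -41/2 - 8892 = -17825/2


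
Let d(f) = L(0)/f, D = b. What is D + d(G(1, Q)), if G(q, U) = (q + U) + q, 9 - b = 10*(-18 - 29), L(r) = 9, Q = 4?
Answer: 961/2 ≈ 480.50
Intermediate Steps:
b = 479 (b = 9 - 10*(-18 - 29) = 9 - 10*(-47) = 9 - 1*(-470) = 9 + 470 = 479)
D = 479
G(q, U) = U + 2*q (G(q, U) = (U + q) + q = U + 2*q)
d(f) = 9/f
D + d(G(1, Q)) = 479 + 9/(4 + 2*1) = 479 + 9/(4 + 2) = 479 + 9/6 = 479 + 9*(⅙) = 479 + 3/2 = 961/2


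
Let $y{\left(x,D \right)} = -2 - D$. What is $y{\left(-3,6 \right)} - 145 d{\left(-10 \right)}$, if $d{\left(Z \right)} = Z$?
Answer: $1442$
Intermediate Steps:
$y{\left(-3,6 \right)} - 145 d{\left(-10 \right)} = \left(-2 - 6\right) - -1450 = \left(-2 - 6\right) + 1450 = -8 + 1450 = 1442$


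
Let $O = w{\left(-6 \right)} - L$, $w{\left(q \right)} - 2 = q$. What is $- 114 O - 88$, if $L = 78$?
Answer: $9260$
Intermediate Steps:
$w{\left(q \right)} = 2 + q$
$O = -82$ ($O = \left(2 - 6\right) - 78 = -4 - 78 = -82$)
$- 114 O - 88 = \left(-114\right) \left(-82\right) - 88 = 9348 - 88 = 9260$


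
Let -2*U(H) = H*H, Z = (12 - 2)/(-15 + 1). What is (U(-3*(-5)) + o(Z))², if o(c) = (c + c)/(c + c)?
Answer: 49729/4 ≈ 12432.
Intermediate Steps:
Z = -5/7 (Z = 10/(-14) = 10*(-1/14) = -5/7 ≈ -0.71429)
U(H) = -H²/2 (U(H) = -H*H/2 = -H²/2)
o(c) = 1 (o(c) = (2*c)/((2*c)) = (2*c)*(1/(2*c)) = 1)
(U(-3*(-5)) + o(Z))² = (-(-3*(-5))²/2 + 1)² = (-½*15² + 1)² = (-½*225 + 1)² = (-225/2 + 1)² = (-223/2)² = 49729/4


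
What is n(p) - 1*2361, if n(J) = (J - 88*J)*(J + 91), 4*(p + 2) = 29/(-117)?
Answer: 992447767/73008 ≈ 13594.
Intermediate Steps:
p = -965/468 (p = -2 + (29/(-117))/4 = -2 + (29*(-1/117))/4 = -2 + (¼)*(-29/117) = -2 - 29/468 = -965/468 ≈ -2.0620)
n(J) = -87*J*(91 + J) (n(J) = (-87*J)*(91 + J) = -87*J*(91 + J))
n(p) - 1*2361 = -87*(-965/468)*(91 - 965/468) - 1*2361 = -87*(-965/468)*41623/468 - 2361 = 1164819655/73008 - 2361 = 992447767/73008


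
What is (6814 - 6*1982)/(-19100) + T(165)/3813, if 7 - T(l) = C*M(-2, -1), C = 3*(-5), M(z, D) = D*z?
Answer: 10034557/36414150 ≈ 0.27557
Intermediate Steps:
C = -15
T(l) = 37 (T(l) = 7 - (-15)*(-1*(-2)) = 7 - (-15)*2 = 7 - 1*(-30) = 7 + 30 = 37)
(6814 - 6*1982)/(-19100) + T(165)/3813 = (6814 - 6*1982)/(-19100) + 37/3813 = (6814 - 1*11892)*(-1/19100) + 37*(1/3813) = (6814 - 11892)*(-1/19100) + 37/3813 = -5078*(-1/19100) + 37/3813 = 2539/9550 + 37/3813 = 10034557/36414150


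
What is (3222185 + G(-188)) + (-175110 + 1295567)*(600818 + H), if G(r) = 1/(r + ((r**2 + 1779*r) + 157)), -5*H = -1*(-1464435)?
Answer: 103210932035612627/299139 ≈ 3.4503e+11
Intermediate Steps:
H = -292887 (H = -(-1)*(-1464435)/5 = -1/5*1464435 = -292887)
G(r) = 1/(157 + r**2 + 1780*r) (G(r) = 1/(r + (157 + r**2 + 1779*r)) = 1/(157 + r**2 + 1780*r))
(3222185 + G(-188)) + (-175110 + 1295567)*(600818 + H) = (3222185 + 1/(157 + (-188)**2 + 1780*(-188))) + (-175110 + 1295567)*(600818 - 292887) = (3222185 + 1/(157 + 35344 - 334640)) + 1120457*307931 = (3222185 + 1/(-299139)) + 345023444467 = (3222185 - 1/299139) + 345023444467 = 963881198714/299139 + 345023444467 = 103210932035612627/299139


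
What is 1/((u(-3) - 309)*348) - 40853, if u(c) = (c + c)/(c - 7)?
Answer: -21922373453/536616 ≈ -40853.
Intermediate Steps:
u(c) = 2*c/(-7 + c) (u(c) = (2*c)/(-7 + c) = 2*c/(-7 + c))
1/((u(-3) - 309)*348) - 40853 = 1/((2*(-3)/(-7 - 3) - 309)*348) - 40853 = 1/((2*(-3)/(-10) - 309)*348) - 40853 = 1/((2*(-3)*(-⅒) - 309)*348) - 40853 = 1/((⅗ - 309)*348) - 40853 = 1/(-1542/5*348) - 40853 = 1/(-536616/5) - 40853 = -5/536616 - 40853 = -21922373453/536616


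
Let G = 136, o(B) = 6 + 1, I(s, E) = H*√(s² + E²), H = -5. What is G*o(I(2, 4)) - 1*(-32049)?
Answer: 33001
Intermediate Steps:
I(s, E) = -5*√(E² + s²) (I(s, E) = -5*√(s² + E²) = -5*√(E² + s²))
o(B) = 7
G*o(I(2, 4)) - 1*(-32049) = 136*7 - 1*(-32049) = 952 + 32049 = 33001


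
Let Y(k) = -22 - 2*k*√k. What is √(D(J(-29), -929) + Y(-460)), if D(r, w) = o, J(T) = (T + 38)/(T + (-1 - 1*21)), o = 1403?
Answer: √(1381 + 1840*I*√115) ≈ 102.86 + 95.914*I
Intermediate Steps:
J(T) = (38 + T)/(-22 + T) (J(T) = (38 + T)/(T + (-1 - 21)) = (38 + T)/(T - 22) = (38 + T)/(-22 + T))
D(r, w) = 1403
Y(k) = -22 - 2*k^(3/2)
√(D(J(-29), -929) + Y(-460)) = √(1403 + (-22 - (-1840)*I*√115)) = √(1403 + (-22 + 1840*I*√115)) = √(1381 + 1840*I*√115)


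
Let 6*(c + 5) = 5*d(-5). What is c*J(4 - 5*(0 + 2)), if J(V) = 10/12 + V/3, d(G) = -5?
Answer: 385/36 ≈ 10.694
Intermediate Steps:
c = -55/6 (c = -5 + (5*(-5))/6 = -5 + (⅙)*(-25) = -5 - 25/6 = -55/6 ≈ -9.1667)
J(V) = ⅚ + V/3 (J(V) = 10*(1/12) + V*(⅓) = ⅚ + V/3)
c*J(4 - 5*(0 + 2)) = -55*(⅚ + (4 - 5*(0 + 2))/3)/6 = -55*(⅚ + (4 - 5*2)/3)/6 = -55*(⅚ + (4 - 10)/3)/6 = -55*(⅚ + (⅓)*(-6))/6 = -55*(⅚ - 2)/6 = -55/6*(-7/6) = 385/36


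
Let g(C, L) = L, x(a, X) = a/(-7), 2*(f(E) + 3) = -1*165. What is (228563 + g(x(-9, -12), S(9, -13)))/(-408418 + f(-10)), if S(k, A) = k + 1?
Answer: -457146/817007 ≈ -0.55954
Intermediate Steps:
f(E) = -171/2 (f(E) = -3 + (-1*165)/2 = -3 + (½)*(-165) = -3 - 165/2 = -171/2)
S(k, A) = 1 + k
x(a, X) = -a/7 (x(a, X) = a*(-⅐) = -a/7)
(228563 + g(x(-9, -12), S(9, -13)))/(-408418 + f(-10)) = (228563 + (1 + 9))/(-408418 - 171/2) = (228563 + 10)/(-817007/2) = 228573*(-2/817007) = -457146/817007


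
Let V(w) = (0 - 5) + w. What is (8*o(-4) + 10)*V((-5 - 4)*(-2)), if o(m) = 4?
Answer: 546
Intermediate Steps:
V(w) = -5 + w
(8*o(-4) + 10)*V((-5 - 4)*(-2)) = (8*4 + 10)*(-5 + (-5 - 4)*(-2)) = (32 + 10)*(-5 - 9*(-2)) = 42*(-5 + 18) = 42*13 = 546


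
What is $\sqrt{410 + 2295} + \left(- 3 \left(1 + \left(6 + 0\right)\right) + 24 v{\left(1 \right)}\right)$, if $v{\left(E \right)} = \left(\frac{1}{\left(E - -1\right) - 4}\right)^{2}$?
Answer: $-15 + \sqrt{2705} \approx 37.01$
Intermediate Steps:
$v{\left(E \right)} = \frac{1}{\left(-3 + E\right)^{2}}$ ($v{\left(E \right)} = \left(\frac{1}{\left(E + 1\right) - 4}\right)^{2} = \left(\frac{1}{\left(1 + E\right) - 4}\right)^{2} = \left(\frac{1}{-3 + E}\right)^{2} = \frac{1}{\left(-3 + E\right)^{2}}$)
$\sqrt{410 + 2295} + \left(- 3 \left(1 + \left(6 + 0\right)\right) + 24 v{\left(1 \right)}\right) = \sqrt{410 + 2295} + \left(- 3 \left(1 + \left(6 + 0\right)\right) + \frac{24}{\left(-3 + 1\right)^{2}}\right) = \sqrt{2705} + \left(- 3 \left(1 + 6\right) + \frac{24}{4}\right) = \sqrt{2705} + \left(\left(-3\right) 7 + 24 \cdot \frac{1}{4}\right) = \sqrt{2705} + \left(-21 + 6\right) = \sqrt{2705} - 15 = -15 + \sqrt{2705}$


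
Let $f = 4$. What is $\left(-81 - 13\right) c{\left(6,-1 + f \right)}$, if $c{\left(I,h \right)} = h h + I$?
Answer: $-1410$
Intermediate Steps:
$c{\left(I,h \right)} = I + h^{2}$ ($c{\left(I,h \right)} = h^{2} + I = I + h^{2}$)
$\left(-81 - 13\right) c{\left(6,-1 + f \right)} = \left(-81 - 13\right) \left(6 + \left(-1 + 4\right)^{2}\right) = - 94 \left(6 + 3^{2}\right) = - 94 \left(6 + 9\right) = \left(-94\right) 15 = -1410$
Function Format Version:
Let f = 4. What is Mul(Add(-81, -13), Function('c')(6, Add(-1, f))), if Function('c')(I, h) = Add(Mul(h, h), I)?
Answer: -1410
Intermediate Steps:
Function('c')(I, h) = Add(I, Pow(h, 2)) (Function('c')(I, h) = Add(Pow(h, 2), I) = Add(I, Pow(h, 2)))
Mul(Add(-81, -13), Function('c')(6, Add(-1, f))) = Mul(Add(-81, -13), Add(6, Pow(Add(-1, 4), 2))) = Mul(-94, Add(6, Pow(3, 2))) = Mul(-94, Add(6, 9)) = Mul(-94, 15) = -1410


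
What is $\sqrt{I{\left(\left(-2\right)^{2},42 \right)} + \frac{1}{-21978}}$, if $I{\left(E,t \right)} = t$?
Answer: $\frac{5 \sqrt{90165966}}{7326} \approx 6.4807$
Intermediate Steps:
$\sqrt{I{\left(\left(-2\right)^{2},42 \right)} + \frac{1}{-21978}} = \sqrt{42 + \frac{1}{-21978}} = \sqrt{42 - \frac{1}{21978}} = \sqrt{\frac{923075}{21978}} = \frac{5 \sqrt{90165966}}{7326}$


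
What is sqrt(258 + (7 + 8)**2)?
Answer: sqrt(483) ≈ 21.977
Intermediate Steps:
sqrt(258 + (7 + 8)**2) = sqrt(258 + 15**2) = sqrt(258 + 225) = sqrt(483)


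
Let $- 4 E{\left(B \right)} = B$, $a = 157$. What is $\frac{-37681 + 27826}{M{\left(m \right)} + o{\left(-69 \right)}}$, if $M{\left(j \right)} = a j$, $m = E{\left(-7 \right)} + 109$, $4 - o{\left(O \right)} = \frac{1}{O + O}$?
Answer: $- \frac{543996}{960025} \approx -0.56665$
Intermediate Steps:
$o{\left(O \right)} = 4 - \frac{1}{2 O}$ ($o{\left(O \right)} = 4 - \frac{1}{O + O} = 4 - \frac{1}{2 O}$)
$E{\left(B \right)} = - \frac{B}{4}$
$m = \frac{443}{4}$ ($m = \left(- \frac{1}{4}\right) \left(-7\right) + 109 = \frac{7}{4} + 109 = \frac{443}{4} \approx 110.75$)
$M{\left(j \right)} = 157 j$
$\frac{-37681 + 27826}{M{\left(m \right)} + o{\left(-69 \right)}} = \frac{-37681 + 27826}{157 \cdot \frac{443}{4} + \left(4 - \frac{1}{2 \left(-69\right)}\right)} = - \frac{9855}{\frac{69551}{4} + \left(4 - - \frac{1}{138}\right)} = - \frac{9855}{\frac{69551}{4} + \left(4 + \frac{1}{138}\right)} = - \frac{9855}{\frac{69551}{4} + \frac{553}{138}} = - \frac{9855}{\frac{4800125}{276}} = \left(-9855\right) \frac{276}{4800125} = - \frac{543996}{960025}$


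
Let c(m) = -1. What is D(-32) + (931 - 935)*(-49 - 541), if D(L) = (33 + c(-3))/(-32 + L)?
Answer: 4719/2 ≈ 2359.5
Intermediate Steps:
D(L) = 32/(-32 + L) (D(L) = (33 - 1)/(-32 + L) = 32/(-32 + L))
D(-32) + (931 - 935)*(-49 - 541) = 32/(-32 - 32) + (931 - 935)*(-49 - 541) = 32/(-64) - 4*(-590) = 32*(-1/64) + 2360 = -1/2 + 2360 = 4719/2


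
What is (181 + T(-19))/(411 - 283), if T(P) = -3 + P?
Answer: 159/128 ≈ 1.2422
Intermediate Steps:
(181 + T(-19))/(411 - 283) = (181 + (-3 - 19))/(411 - 283) = (181 - 22)/128 = 159*(1/128) = 159/128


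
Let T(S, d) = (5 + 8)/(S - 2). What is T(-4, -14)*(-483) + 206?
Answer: 2505/2 ≈ 1252.5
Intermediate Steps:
T(S, d) = 13/(-2 + S)
T(-4, -14)*(-483) + 206 = (13/(-2 - 4))*(-483) + 206 = (13/(-6))*(-483) + 206 = (13*(-⅙))*(-483) + 206 = -13/6*(-483) + 206 = 2093/2 + 206 = 2505/2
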